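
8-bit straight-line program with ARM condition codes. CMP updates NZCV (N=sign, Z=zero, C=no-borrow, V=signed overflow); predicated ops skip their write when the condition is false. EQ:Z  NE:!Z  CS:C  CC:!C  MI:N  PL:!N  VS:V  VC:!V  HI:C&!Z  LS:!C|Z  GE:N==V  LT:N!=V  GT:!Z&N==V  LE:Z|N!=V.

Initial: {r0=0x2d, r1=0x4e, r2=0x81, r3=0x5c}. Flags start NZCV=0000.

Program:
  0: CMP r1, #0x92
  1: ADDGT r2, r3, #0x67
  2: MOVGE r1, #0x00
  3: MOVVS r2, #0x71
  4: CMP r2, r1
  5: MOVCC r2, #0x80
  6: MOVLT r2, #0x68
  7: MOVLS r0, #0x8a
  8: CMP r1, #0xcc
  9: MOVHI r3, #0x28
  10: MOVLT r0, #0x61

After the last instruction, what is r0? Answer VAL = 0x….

VAL = 0x2d

0: ✓ CMP  NZCV=1001
1: ✓ ADDGT  r2←0xc3
2: ✓ MOVGE  r1←0x00
3: ✓ MOVVS  r2←0x71
4: ✓ CMP  NZCV=0010
5: · MOVCC
6: · MOVLT
7: · MOVLS
8: ✓ CMP  NZCV=0000
9: · MOVHI
10: · MOVLT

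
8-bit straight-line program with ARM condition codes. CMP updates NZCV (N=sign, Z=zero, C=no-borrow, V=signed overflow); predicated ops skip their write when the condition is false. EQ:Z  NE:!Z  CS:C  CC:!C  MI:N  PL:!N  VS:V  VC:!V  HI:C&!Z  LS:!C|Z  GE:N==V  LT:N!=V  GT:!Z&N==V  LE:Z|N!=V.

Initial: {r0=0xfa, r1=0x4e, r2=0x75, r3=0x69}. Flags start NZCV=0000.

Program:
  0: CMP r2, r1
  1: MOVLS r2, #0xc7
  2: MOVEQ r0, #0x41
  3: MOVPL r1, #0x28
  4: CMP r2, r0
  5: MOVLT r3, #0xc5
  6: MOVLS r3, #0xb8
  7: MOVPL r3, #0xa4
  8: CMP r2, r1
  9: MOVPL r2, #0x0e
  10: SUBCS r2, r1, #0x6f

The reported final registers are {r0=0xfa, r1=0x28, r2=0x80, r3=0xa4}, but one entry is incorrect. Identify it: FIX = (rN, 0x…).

0: ✓ CMP  NZCV=0010
1: · MOVLS
2: · MOVEQ
3: ✓ MOVPL  r1←0x28
4: ✓ CMP  NZCV=0000
5: · MOVLT
6: ✓ MOVLS  r3←0xb8
7: ✓ MOVPL  r3←0xa4
8: ✓ CMP  NZCV=0010
9: ✓ MOVPL  r2←0x0e
10: ✓ SUBCS  r2←0xb9

FIX = (r2, 0xb9)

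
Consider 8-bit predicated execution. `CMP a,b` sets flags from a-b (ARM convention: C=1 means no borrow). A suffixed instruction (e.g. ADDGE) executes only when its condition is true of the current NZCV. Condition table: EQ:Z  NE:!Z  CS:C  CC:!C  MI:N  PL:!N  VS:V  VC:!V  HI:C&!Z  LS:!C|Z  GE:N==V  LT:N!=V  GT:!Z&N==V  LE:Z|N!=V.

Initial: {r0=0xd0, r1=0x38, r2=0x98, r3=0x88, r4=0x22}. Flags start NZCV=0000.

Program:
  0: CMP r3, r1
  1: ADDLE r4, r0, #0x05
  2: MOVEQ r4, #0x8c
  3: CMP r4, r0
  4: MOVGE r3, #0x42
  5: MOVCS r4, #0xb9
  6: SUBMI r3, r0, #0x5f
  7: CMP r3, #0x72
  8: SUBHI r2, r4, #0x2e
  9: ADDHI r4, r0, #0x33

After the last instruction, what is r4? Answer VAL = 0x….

[0] flags=0011 → (cmp)
[1] flags=0011 LE?T → r4=0xd5
[2] flags=0011 EQ?F → skip
[3] flags=0010 → (cmp)
[4] flags=0010 GE?T → r3=0x42
[5] flags=0010 CS?T → r4=0xb9
[6] flags=0010 MI?F → skip
[7] flags=1000 → (cmp)
[8] flags=1000 HI?F → skip
[9] flags=1000 HI?F → skip

VAL = 0xb9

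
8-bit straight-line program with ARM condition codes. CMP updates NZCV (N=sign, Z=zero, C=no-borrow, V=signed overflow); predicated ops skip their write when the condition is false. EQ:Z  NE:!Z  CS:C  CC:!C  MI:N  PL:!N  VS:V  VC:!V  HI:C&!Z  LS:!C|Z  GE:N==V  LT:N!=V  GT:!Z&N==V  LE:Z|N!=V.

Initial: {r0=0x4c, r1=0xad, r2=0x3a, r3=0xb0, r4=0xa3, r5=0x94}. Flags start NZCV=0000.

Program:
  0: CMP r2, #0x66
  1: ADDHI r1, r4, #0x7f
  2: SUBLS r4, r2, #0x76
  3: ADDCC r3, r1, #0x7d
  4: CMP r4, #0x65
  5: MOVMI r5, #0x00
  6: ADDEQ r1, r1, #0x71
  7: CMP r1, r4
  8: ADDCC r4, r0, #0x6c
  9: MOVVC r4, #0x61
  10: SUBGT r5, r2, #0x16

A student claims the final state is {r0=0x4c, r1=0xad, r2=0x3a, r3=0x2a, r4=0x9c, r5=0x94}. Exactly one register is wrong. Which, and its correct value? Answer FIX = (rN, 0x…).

FIX = (r4, 0x61)

[0] flags=1000 → (cmp)
[1] flags=1000 HI?F → skip
[2] flags=1000 LS?T → r4=0xc4
[3] flags=1000 CC?T → r3=0x2a
[4] flags=0011 → (cmp)
[5] flags=0011 MI?F → skip
[6] flags=0011 EQ?F → skip
[7] flags=1000 → (cmp)
[8] flags=1000 CC?T → r4=0xb8
[9] flags=1000 VC?T → r4=0x61
[10] flags=1000 GT?F → skip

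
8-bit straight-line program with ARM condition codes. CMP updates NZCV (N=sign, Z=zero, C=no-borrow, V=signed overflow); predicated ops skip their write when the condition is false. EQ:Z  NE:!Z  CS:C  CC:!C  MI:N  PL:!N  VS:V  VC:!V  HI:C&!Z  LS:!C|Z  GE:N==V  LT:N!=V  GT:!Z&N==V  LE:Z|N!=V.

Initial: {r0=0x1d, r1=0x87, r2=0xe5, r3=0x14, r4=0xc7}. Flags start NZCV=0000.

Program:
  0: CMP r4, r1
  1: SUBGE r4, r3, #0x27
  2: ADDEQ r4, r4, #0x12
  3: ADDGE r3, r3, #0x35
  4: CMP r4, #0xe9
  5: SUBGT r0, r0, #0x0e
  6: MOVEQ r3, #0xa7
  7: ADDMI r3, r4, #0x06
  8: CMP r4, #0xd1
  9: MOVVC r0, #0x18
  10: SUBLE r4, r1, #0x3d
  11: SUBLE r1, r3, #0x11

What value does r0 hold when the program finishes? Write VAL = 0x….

VAL = 0x18

[0] flags=0010 → (cmp)
[1] flags=0010 GE?T → r4=0xed
[2] flags=0010 EQ?F → skip
[3] flags=0010 GE?T → r3=0x49
[4] flags=0010 → (cmp)
[5] flags=0010 GT?T → r0=0x0f
[6] flags=0010 EQ?F → skip
[7] flags=0010 MI?F → skip
[8] flags=0010 → (cmp)
[9] flags=0010 VC?T → r0=0x18
[10] flags=0010 LE?F → skip
[11] flags=0010 LE?F → skip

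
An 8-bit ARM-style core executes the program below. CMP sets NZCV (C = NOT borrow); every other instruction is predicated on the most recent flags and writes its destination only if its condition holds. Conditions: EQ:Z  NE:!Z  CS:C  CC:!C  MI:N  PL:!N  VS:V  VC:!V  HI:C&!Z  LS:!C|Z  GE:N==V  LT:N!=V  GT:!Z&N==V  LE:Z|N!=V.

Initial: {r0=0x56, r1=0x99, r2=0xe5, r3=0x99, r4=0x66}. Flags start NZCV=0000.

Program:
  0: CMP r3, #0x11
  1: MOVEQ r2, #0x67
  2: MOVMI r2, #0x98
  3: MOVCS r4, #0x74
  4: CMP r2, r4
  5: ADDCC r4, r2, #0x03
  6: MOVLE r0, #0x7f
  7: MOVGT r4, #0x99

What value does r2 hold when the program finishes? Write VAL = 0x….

VAL = 0x98

[0] flags=1010 → (cmp)
[1] flags=1010 EQ?F → skip
[2] flags=1010 MI?T → r2=0x98
[3] flags=1010 CS?T → r4=0x74
[4] flags=0011 → (cmp)
[5] flags=0011 CC?F → skip
[6] flags=0011 LE?T → r0=0x7f
[7] flags=0011 GT?F → skip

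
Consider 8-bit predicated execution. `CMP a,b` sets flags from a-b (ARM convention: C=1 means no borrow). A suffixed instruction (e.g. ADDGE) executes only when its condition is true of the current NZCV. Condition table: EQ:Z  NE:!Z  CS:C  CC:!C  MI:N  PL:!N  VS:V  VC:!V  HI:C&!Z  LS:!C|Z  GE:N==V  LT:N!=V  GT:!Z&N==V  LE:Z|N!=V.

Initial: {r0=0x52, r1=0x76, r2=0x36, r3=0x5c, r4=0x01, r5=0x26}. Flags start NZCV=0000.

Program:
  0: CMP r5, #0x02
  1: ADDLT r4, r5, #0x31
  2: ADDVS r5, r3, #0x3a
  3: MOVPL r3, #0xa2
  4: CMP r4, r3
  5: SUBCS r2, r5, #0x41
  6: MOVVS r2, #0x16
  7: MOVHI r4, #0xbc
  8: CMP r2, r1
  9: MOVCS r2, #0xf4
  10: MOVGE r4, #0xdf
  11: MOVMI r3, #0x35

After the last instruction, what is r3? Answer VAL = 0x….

[0] flags=0010 → (cmp)
[1] flags=0010 LT?F → skip
[2] flags=0010 VS?F → skip
[3] flags=0010 PL?T → r3=0xa2
[4] flags=0000 → (cmp)
[5] flags=0000 CS?F → skip
[6] flags=0000 VS?F → skip
[7] flags=0000 HI?F → skip
[8] flags=1000 → (cmp)
[9] flags=1000 CS?F → skip
[10] flags=1000 GE?F → skip
[11] flags=1000 MI?T → r3=0x35

VAL = 0x35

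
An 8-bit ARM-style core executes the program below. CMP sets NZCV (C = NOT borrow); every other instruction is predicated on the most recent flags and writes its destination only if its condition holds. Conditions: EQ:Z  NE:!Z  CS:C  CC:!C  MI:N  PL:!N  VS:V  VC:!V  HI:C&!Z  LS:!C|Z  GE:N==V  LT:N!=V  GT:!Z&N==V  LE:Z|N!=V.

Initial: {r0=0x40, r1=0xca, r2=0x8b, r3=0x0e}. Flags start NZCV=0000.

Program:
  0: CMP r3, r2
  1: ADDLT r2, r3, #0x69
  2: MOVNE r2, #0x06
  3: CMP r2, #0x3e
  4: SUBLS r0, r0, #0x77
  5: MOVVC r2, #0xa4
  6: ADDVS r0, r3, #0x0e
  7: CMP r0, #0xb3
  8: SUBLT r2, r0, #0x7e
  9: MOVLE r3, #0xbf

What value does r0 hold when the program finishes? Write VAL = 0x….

[0] flags=1001 → (cmp)
[1] flags=1001 LT?F → skip
[2] flags=1001 NE?T → r2=0x06
[3] flags=1000 → (cmp)
[4] flags=1000 LS?T → r0=0xc9
[5] flags=1000 VC?T → r2=0xa4
[6] flags=1000 VS?F → skip
[7] flags=0010 → (cmp)
[8] flags=0010 LT?F → skip
[9] flags=0010 LE?F → skip

VAL = 0xc9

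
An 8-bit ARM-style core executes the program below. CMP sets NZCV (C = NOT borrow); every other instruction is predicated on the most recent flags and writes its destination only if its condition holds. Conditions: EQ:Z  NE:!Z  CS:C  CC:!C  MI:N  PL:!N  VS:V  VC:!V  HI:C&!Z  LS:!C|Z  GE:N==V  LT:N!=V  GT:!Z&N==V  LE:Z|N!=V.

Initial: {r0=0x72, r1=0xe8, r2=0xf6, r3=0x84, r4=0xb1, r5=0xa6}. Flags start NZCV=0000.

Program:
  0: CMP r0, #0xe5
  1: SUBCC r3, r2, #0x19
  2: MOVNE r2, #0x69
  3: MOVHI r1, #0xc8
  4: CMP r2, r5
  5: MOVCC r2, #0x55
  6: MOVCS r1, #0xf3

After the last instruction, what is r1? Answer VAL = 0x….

[0] flags=1001 → (cmp)
[1] flags=1001 CC?T → r3=0xdd
[2] flags=1001 NE?T → r2=0x69
[3] flags=1001 HI?F → skip
[4] flags=1001 → (cmp)
[5] flags=1001 CC?T → r2=0x55
[6] flags=1001 CS?F → skip

VAL = 0xe8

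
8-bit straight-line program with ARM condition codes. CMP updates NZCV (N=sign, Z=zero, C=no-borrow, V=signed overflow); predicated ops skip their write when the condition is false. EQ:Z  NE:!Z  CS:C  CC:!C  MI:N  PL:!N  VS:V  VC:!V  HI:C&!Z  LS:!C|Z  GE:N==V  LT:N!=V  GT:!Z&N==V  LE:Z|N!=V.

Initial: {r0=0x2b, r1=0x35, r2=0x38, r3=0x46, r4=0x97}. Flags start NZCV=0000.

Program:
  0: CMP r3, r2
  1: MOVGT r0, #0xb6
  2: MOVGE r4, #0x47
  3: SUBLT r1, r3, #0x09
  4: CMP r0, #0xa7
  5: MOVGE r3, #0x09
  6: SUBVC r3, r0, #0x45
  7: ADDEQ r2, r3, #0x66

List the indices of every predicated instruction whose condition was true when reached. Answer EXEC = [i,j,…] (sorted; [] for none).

0: ✓ CMP  NZCV=0010
1: ✓ MOVGT  r0←0xb6
2: ✓ MOVGE  r4←0x47
3: · SUBLT
4: ✓ CMP  NZCV=0010
5: ✓ MOVGE  r3←0x09
6: ✓ SUBVC  r3←0x71
7: · ADDEQ

EXEC = [1,2,5,6]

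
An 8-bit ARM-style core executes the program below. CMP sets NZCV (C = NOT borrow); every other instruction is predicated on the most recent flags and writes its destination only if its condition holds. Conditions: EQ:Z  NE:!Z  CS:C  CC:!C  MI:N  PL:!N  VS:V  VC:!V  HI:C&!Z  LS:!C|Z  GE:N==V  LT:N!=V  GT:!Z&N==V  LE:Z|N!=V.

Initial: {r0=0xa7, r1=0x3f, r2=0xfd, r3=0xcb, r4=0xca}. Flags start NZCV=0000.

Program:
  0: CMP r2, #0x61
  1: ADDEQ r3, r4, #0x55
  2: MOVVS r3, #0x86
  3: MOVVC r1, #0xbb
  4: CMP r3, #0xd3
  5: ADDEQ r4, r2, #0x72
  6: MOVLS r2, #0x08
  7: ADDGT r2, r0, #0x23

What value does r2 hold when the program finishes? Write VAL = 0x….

0: ✓ CMP  NZCV=1010
1: · ADDEQ
2: · MOVVS
3: ✓ MOVVC  r1←0xbb
4: ✓ CMP  NZCV=1000
5: · ADDEQ
6: ✓ MOVLS  r2←0x08
7: · ADDGT

VAL = 0x08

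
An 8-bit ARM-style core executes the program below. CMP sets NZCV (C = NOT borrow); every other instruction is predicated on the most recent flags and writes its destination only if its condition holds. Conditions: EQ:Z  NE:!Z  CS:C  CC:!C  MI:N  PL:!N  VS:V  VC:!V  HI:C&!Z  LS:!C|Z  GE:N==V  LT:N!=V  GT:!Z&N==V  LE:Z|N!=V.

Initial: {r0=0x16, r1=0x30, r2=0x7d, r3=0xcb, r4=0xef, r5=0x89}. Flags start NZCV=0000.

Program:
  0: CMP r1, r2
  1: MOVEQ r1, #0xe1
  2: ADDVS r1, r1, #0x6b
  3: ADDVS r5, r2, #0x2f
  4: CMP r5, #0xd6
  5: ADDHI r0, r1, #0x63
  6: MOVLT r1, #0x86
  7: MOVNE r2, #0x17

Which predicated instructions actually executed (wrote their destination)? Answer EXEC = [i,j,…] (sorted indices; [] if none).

EXEC = [6,7]

[0] flags=1000 → (cmp)
[1] flags=1000 EQ?F → skip
[2] flags=1000 VS?F → skip
[3] flags=1000 VS?F → skip
[4] flags=1000 → (cmp)
[5] flags=1000 HI?F → skip
[6] flags=1000 LT?T → r1=0x86
[7] flags=1000 NE?T → r2=0x17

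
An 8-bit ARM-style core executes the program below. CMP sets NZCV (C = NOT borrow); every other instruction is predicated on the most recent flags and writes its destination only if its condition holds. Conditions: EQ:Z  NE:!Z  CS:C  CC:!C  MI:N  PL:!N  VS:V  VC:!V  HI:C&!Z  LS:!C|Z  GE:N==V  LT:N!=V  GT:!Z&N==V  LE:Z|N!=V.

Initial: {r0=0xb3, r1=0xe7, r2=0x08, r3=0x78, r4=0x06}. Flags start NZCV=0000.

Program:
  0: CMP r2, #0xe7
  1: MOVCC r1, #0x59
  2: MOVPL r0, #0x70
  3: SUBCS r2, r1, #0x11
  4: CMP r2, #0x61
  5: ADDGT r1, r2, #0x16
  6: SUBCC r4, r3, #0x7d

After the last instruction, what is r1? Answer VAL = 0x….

0: ✓ CMP  NZCV=0000
1: ✓ MOVCC  r1←0x59
2: ✓ MOVPL  r0←0x70
3: · SUBCS
4: ✓ CMP  NZCV=1000
5: · ADDGT
6: ✓ SUBCC  r4←0xfb

VAL = 0x59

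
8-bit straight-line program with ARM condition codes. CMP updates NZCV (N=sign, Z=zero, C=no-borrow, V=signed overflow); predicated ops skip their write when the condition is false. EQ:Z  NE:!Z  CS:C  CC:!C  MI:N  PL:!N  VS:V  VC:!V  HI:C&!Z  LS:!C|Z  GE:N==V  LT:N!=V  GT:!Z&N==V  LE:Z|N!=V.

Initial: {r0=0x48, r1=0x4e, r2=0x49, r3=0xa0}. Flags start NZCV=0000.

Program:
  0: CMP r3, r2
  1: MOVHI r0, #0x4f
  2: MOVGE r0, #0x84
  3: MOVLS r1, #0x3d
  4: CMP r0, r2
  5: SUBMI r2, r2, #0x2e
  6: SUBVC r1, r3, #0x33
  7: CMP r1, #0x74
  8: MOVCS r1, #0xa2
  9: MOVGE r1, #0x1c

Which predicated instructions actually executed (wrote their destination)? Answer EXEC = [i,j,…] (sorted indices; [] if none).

EXEC = [1,6]

0: ✓ CMP  NZCV=0011
1: ✓ MOVHI  r0←0x4f
2: · MOVGE
3: · MOVLS
4: ✓ CMP  NZCV=0010
5: · SUBMI
6: ✓ SUBVC  r1←0x6d
7: ✓ CMP  NZCV=1000
8: · MOVCS
9: · MOVGE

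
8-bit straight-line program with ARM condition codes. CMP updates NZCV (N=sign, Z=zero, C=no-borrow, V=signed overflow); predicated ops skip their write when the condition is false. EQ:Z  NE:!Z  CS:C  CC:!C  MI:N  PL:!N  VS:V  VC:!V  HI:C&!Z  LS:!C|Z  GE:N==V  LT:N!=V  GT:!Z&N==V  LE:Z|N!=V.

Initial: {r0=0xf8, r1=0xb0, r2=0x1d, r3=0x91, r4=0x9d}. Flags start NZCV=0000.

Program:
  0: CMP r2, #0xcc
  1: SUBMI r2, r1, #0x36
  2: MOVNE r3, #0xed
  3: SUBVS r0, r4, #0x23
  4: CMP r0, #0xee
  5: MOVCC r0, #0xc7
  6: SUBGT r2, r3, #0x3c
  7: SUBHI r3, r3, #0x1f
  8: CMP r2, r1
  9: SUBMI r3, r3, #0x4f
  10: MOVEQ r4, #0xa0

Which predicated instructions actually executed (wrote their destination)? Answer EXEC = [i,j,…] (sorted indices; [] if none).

EXEC = [2,6,7]

0: ✓ CMP  NZCV=0000
1: · SUBMI
2: ✓ MOVNE  r3←0xed
3: · SUBVS
4: ✓ CMP  NZCV=0010
5: · MOVCC
6: ✓ SUBGT  r2←0xb1
7: ✓ SUBHI  r3←0xce
8: ✓ CMP  NZCV=0010
9: · SUBMI
10: · MOVEQ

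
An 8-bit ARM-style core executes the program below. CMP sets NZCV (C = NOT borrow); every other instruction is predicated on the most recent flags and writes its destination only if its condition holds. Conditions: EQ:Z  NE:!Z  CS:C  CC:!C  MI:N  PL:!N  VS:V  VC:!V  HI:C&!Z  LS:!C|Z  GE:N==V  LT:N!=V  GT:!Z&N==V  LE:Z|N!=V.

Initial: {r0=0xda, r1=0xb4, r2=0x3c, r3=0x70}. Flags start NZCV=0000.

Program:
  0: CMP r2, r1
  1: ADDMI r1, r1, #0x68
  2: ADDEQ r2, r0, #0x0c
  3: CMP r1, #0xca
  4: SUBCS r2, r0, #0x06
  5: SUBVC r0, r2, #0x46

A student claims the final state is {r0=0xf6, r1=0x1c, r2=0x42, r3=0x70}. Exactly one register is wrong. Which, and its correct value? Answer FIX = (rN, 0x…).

[0] flags=1001 → (cmp)
[1] flags=1001 MI?T → r1=0x1c
[2] flags=1001 EQ?F → skip
[3] flags=0000 → (cmp)
[4] flags=0000 CS?F → skip
[5] flags=0000 VC?T → r0=0xf6

FIX = (r2, 0x3c)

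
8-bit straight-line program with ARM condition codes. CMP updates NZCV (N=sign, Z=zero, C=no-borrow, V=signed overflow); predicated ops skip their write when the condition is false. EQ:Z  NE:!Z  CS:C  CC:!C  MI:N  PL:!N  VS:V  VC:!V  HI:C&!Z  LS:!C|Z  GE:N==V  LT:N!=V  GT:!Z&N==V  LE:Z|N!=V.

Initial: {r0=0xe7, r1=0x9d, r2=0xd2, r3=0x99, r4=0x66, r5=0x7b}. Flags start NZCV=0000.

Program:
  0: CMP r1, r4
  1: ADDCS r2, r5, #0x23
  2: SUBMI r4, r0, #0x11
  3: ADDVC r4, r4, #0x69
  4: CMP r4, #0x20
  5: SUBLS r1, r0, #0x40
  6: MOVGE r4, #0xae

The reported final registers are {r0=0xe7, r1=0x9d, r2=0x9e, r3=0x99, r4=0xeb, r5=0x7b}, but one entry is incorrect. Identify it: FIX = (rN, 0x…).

0: ✓ CMP  NZCV=0011
1: ✓ ADDCS  r2←0x9e
2: · SUBMI
3: · ADDVC
4: ✓ CMP  NZCV=0010
5: · SUBLS
6: ✓ MOVGE  r4←0xae

FIX = (r4, 0xae)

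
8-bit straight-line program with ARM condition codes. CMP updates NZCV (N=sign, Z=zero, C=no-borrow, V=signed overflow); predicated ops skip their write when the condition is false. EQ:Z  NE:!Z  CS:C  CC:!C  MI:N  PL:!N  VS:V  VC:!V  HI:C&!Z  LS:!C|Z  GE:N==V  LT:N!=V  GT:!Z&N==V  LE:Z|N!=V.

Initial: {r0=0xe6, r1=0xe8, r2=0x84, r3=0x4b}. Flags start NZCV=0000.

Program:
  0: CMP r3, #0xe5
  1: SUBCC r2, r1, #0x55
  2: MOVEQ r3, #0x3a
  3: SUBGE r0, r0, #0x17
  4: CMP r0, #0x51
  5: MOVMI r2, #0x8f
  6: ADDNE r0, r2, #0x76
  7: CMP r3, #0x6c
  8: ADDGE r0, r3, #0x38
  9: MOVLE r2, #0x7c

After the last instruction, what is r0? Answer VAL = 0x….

VAL = 0x09

[0] flags=0000 → (cmp)
[1] flags=0000 CC?T → r2=0x93
[2] flags=0000 EQ?F → skip
[3] flags=0000 GE?T → r0=0xcf
[4] flags=0011 → (cmp)
[5] flags=0011 MI?F → skip
[6] flags=0011 NE?T → r0=0x09
[7] flags=1000 → (cmp)
[8] flags=1000 GE?F → skip
[9] flags=1000 LE?T → r2=0x7c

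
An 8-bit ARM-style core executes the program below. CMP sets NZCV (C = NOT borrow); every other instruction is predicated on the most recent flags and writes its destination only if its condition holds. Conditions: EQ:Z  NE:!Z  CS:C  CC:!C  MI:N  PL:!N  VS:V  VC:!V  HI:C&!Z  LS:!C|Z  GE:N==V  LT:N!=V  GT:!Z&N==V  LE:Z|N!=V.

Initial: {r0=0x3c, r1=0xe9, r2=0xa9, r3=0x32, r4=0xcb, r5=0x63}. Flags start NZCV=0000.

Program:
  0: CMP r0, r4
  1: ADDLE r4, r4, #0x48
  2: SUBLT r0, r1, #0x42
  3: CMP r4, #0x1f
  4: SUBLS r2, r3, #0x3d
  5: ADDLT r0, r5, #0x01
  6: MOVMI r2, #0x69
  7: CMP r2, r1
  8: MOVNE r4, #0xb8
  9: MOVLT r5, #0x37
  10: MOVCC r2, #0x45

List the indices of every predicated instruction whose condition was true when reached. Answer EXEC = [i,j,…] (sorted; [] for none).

0: ✓ CMP  NZCV=0000
1: · ADDLE
2: · SUBLT
3: ✓ CMP  NZCV=1010
4: · SUBLS
5: ✓ ADDLT  r0←0x64
6: ✓ MOVMI  r2←0x69
7: ✓ CMP  NZCV=1001
8: ✓ MOVNE  r4←0xb8
9: · MOVLT
10: ✓ MOVCC  r2←0x45

EXEC = [5,6,8,10]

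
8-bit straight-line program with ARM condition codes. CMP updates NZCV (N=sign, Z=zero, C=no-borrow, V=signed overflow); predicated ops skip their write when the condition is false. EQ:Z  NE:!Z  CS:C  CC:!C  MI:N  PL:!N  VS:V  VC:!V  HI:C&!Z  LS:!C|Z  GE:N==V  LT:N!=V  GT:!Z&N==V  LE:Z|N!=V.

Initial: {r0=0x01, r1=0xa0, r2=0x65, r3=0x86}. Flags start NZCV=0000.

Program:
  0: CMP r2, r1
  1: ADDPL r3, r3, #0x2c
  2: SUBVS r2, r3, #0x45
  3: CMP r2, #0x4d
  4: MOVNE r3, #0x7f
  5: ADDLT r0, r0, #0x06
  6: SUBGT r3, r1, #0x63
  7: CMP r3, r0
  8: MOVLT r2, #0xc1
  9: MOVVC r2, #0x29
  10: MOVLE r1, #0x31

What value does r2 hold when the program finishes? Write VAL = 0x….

[0] flags=1001 → (cmp)
[1] flags=1001 PL?F → skip
[2] flags=1001 VS?T → r2=0x41
[3] flags=1000 → (cmp)
[4] flags=1000 NE?T → r3=0x7f
[5] flags=1000 LT?T → r0=0x07
[6] flags=1000 GT?F → skip
[7] flags=0010 → (cmp)
[8] flags=0010 LT?F → skip
[9] flags=0010 VC?T → r2=0x29
[10] flags=0010 LE?F → skip

VAL = 0x29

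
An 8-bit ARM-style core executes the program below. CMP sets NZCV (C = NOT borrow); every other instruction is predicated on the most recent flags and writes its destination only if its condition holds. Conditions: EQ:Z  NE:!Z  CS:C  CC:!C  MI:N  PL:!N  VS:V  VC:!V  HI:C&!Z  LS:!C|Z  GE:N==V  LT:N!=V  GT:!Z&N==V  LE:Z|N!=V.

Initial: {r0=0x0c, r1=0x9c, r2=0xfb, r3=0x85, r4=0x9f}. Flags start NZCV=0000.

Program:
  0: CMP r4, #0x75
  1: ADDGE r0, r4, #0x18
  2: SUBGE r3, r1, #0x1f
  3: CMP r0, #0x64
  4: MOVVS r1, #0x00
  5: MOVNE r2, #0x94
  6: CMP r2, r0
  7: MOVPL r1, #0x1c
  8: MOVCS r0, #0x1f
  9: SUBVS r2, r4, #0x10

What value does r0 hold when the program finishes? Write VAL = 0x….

VAL = 0x1f

[0] flags=0011 → (cmp)
[1] flags=0011 GE?F → skip
[2] flags=0011 GE?F → skip
[3] flags=1000 → (cmp)
[4] flags=1000 VS?F → skip
[5] flags=1000 NE?T → r2=0x94
[6] flags=1010 → (cmp)
[7] flags=1010 PL?F → skip
[8] flags=1010 CS?T → r0=0x1f
[9] flags=1010 VS?F → skip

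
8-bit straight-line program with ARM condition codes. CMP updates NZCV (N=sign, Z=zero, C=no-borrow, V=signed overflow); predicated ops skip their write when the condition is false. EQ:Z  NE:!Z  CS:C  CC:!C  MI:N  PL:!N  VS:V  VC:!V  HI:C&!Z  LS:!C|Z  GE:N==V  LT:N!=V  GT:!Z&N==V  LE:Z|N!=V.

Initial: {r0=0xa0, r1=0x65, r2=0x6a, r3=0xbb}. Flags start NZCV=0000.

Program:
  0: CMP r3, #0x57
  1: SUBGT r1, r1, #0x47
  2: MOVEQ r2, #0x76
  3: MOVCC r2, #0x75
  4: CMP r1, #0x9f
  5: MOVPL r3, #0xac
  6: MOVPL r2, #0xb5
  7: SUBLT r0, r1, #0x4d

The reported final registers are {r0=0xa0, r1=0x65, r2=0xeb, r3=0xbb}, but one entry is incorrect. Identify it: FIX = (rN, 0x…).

FIX = (r2, 0x6a)

0: ✓ CMP  NZCV=0011
1: · SUBGT
2: · MOVEQ
3: · MOVCC
4: ✓ CMP  NZCV=1001
5: · MOVPL
6: · MOVPL
7: · SUBLT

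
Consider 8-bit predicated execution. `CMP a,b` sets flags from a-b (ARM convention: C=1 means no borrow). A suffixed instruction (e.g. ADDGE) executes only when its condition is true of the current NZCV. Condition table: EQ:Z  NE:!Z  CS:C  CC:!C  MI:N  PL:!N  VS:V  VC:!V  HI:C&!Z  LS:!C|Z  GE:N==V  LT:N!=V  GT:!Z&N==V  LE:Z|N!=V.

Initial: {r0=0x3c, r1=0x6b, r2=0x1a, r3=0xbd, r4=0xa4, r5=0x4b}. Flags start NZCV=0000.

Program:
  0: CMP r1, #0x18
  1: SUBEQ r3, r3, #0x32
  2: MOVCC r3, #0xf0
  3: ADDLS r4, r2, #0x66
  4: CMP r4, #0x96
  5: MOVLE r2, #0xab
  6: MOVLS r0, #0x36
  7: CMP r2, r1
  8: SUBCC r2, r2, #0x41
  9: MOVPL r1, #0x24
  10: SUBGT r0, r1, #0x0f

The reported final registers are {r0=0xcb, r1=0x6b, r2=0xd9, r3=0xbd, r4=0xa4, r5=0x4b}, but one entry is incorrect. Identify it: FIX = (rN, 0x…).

[0] flags=0010 → (cmp)
[1] flags=0010 EQ?F → skip
[2] flags=0010 CC?F → skip
[3] flags=0010 LS?F → skip
[4] flags=0010 → (cmp)
[5] flags=0010 LE?F → skip
[6] flags=0010 LS?F → skip
[7] flags=1000 → (cmp)
[8] flags=1000 CC?T → r2=0xd9
[9] flags=1000 PL?F → skip
[10] flags=1000 GT?F → skip

FIX = (r0, 0x3c)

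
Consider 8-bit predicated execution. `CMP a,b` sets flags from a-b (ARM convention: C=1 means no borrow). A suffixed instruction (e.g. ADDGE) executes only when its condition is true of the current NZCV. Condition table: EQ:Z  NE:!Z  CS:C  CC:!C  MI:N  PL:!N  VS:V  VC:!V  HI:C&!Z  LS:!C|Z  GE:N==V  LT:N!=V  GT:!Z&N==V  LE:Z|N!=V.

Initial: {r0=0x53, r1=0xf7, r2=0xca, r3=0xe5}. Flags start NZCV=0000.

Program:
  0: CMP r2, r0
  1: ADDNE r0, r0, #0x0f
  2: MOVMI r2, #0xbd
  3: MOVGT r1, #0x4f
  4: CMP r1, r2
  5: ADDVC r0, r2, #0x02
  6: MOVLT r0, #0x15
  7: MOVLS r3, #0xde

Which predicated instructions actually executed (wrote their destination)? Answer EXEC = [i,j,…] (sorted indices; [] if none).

[0] flags=0011 → (cmp)
[1] flags=0011 NE?T → r0=0x62
[2] flags=0011 MI?F → skip
[3] flags=0011 GT?F → skip
[4] flags=0010 → (cmp)
[5] flags=0010 VC?T → r0=0xcc
[6] flags=0010 LT?F → skip
[7] flags=0010 LS?F → skip

EXEC = [1,5]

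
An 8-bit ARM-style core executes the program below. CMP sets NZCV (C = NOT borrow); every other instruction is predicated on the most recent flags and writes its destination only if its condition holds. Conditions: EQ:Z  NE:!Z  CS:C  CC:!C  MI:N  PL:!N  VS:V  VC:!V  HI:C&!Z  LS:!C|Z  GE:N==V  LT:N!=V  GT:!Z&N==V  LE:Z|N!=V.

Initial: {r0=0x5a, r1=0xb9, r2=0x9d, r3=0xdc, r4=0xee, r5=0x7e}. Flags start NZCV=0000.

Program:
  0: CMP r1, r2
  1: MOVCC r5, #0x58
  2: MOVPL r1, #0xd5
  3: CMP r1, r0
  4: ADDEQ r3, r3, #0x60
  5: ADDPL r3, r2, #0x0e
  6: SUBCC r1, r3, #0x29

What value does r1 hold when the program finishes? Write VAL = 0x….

0: ✓ CMP  NZCV=0010
1: · MOVCC
2: ✓ MOVPL  r1←0xd5
3: ✓ CMP  NZCV=0011
4: · ADDEQ
5: ✓ ADDPL  r3←0xab
6: · SUBCC

VAL = 0xd5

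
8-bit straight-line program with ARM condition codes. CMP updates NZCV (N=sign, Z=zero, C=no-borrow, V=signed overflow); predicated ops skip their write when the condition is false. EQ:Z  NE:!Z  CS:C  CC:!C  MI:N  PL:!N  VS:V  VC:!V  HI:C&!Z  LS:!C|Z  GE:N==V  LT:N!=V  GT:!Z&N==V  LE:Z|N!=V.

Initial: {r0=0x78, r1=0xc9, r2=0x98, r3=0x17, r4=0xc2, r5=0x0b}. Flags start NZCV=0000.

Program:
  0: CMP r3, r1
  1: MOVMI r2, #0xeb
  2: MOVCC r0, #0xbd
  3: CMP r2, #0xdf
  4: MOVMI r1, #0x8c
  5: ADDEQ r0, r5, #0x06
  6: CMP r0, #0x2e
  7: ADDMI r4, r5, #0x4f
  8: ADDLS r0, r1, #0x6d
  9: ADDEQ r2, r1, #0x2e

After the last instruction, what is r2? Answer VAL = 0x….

0: ✓ CMP  NZCV=0000
1: · MOVMI
2: ✓ MOVCC  r0←0xbd
3: ✓ CMP  NZCV=1000
4: ✓ MOVMI  r1←0x8c
5: · ADDEQ
6: ✓ CMP  NZCV=1010
7: ✓ ADDMI  r4←0x5a
8: · ADDLS
9: · ADDEQ

VAL = 0x98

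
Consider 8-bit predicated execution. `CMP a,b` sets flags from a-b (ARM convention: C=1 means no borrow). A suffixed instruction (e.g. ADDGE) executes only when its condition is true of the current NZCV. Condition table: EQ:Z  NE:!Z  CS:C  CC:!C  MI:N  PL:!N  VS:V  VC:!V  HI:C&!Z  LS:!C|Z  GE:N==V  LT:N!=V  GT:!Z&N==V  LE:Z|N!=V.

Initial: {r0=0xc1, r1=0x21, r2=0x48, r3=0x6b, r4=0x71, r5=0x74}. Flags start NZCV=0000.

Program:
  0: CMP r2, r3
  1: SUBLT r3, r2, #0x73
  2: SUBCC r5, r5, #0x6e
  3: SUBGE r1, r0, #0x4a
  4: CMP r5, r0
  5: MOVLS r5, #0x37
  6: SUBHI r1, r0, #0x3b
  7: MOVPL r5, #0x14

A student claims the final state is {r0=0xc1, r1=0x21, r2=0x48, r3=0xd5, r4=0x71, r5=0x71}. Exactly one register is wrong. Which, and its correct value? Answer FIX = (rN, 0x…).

FIX = (r5, 0x14)

0: ✓ CMP  NZCV=1000
1: ✓ SUBLT  r3←0xd5
2: ✓ SUBCC  r5←0x06
3: · SUBGE
4: ✓ CMP  NZCV=0000
5: ✓ MOVLS  r5←0x37
6: · SUBHI
7: ✓ MOVPL  r5←0x14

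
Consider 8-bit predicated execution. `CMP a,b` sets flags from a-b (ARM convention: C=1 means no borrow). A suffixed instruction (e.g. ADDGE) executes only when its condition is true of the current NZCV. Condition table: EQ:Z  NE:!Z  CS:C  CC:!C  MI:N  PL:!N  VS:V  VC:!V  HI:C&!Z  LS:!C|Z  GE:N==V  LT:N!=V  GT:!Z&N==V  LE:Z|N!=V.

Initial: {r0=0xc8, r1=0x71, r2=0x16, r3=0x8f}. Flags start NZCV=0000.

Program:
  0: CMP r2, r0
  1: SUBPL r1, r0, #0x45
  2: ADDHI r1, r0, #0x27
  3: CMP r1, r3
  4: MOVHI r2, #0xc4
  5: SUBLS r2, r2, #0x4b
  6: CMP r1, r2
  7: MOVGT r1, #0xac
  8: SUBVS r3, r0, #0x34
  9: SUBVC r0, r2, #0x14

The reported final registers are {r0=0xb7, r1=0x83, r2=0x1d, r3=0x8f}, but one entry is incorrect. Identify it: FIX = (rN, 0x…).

FIX = (r2, 0xcb)

[0] flags=0000 → (cmp)
[1] flags=0000 PL?T → r1=0x83
[2] flags=0000 HI?F → skip
[3] flags=1000 → (cmp)
[4] flags=1000 HI?F → skip
[5] flags=1000 LS?T → r2=0xcb
[6] flags=1000 → (cmp)
[7] flags=1000 GT?F → skip
[8] flags=1000 VS?F → skip
[9] flags=1000 VC?T → r0=0xb7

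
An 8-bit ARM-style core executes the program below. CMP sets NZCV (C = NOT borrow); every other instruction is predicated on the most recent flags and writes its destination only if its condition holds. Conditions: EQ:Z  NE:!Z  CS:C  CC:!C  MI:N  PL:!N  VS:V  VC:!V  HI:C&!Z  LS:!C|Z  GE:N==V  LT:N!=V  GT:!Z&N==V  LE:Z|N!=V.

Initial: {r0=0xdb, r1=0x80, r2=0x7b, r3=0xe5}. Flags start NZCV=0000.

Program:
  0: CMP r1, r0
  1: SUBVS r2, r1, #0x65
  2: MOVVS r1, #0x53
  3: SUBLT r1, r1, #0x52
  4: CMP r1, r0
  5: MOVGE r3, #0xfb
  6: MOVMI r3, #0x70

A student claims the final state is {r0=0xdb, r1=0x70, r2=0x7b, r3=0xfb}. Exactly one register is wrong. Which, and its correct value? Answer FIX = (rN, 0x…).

0: ✓ CMP  NZCV=1000
1: · SUBVS
2: · MOVVS
3: ✓ SUBLT  r1←0x2e
4: ✓ CMP  NZCV=0000
5: ✓ MOVGE  r3←0xfb
6: · MOVMI

FIX = (r1, 0x2e)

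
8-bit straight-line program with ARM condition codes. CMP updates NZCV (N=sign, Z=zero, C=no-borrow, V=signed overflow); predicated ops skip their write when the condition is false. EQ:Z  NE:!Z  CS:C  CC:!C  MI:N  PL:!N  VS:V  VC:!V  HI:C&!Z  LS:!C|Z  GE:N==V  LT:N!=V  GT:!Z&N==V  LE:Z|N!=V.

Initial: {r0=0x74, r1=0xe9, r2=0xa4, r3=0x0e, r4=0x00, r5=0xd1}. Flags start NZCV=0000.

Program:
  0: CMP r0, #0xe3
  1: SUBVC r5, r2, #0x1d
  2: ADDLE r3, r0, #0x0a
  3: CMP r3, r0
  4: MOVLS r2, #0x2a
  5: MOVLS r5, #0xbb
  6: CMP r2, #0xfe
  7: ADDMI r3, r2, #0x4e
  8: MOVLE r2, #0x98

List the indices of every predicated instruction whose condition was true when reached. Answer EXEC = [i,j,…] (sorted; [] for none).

[0] flags=1001 → (cmp)
[1] flags=1001 VC?F → skip
[2] flags=1001 LE?F → skip
[3] flags=1000 → (cmp)
[4] flags=1000 LS?T → r2=0x2a
[5] flags=1000 LS?T → r5=0xbb
[6] flags=0000 → (cmp)
[7] flags=0000 MI?F → skip
[8] flags=0000 LE?F → skip

EXEC = [4,5]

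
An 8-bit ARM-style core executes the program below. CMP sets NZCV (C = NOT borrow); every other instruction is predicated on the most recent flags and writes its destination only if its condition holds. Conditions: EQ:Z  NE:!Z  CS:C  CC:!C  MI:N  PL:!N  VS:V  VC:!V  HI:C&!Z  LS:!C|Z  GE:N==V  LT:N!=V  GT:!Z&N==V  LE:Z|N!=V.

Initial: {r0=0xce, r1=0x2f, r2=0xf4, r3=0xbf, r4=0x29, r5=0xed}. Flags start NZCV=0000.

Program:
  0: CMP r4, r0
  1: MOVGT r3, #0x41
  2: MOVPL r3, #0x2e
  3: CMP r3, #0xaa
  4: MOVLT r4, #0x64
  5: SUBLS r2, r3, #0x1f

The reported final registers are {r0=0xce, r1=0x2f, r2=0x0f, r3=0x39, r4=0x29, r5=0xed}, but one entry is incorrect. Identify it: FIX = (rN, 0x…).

FIX = (r3, 0x2e)

0: ✓ CMP  NZCV=0000
1: ✓ MOVGT  r3←0x41
2: ✓ MOVPL  r3←0x2e
3: ✓ CMP  NZCV=1001
4: · MOVLT
5: ✓ SUBLS  r2←0x0f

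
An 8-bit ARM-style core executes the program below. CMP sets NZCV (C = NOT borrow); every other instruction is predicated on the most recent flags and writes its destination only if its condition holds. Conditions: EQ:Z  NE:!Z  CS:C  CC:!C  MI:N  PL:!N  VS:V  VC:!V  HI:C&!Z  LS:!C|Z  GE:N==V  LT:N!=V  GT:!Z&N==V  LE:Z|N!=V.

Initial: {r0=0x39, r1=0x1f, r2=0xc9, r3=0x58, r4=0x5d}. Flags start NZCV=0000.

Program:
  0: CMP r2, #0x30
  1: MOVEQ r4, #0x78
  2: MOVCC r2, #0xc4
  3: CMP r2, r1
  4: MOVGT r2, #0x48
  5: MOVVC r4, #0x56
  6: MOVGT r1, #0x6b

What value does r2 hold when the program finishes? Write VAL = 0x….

VAL = 0xc9

0: ✓ CMP  NZCV=1010
1: · MOVEQ
2: · MOVCC
3: ✓ CMP  NZCV=1010
4: · MOVGT
5: ✓ MOVVC  r4←0x56
6: · MOVGT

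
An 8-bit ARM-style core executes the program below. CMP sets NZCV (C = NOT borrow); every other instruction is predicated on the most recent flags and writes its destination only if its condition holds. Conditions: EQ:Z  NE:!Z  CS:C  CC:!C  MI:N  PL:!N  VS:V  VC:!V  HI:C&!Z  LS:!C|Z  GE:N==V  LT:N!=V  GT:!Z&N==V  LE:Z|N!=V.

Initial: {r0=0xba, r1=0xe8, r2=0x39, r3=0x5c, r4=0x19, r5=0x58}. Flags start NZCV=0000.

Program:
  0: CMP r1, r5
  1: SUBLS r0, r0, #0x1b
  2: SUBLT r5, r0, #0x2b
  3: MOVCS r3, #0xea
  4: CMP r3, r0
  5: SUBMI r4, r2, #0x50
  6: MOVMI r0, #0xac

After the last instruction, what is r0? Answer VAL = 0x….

[0] flags=1010 → (cmp)
[1] flags=1010 LS?F → skip
[2] flags=1010 LT?T → r5=0x8f
[3] flags=1010 CS?T → r3=0xea
[4] flags=0010 → (cmp)
[5] flags=0010 MI?F → skip
[6] flags=0010 MI?F → skip

VAL = 0xba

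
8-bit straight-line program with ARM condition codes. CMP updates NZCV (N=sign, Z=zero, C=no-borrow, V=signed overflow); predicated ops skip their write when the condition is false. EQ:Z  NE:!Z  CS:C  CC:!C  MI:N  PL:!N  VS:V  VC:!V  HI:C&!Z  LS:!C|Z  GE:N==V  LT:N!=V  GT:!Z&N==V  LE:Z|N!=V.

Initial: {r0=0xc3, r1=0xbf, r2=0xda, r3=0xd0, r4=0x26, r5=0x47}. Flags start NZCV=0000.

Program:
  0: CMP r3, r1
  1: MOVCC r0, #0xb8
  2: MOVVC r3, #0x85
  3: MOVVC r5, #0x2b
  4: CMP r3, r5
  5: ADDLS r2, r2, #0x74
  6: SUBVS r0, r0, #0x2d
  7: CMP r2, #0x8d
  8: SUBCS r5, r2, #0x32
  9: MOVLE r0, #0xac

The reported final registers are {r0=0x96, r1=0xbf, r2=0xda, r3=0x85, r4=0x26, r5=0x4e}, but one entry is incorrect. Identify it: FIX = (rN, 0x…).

[0] flags=0010 → (cmp)
[1] flags=0010 CC?F → skip
[2] flags=0010 VC?T → r3=0x85
[3] flags=0010 VC?T → r5=0x2b
[4] flags=0011 → (cmp)
[5] flags=0011 LS?F → skip
[6] flags=0011 VS?T → r0=0x96
[7] flags=0010 → (cmp)
[8] flags=0010 CS?T → r5=0xa8
[9] flags=0010 LE?F → skip

FIX = (r5, 0xa8)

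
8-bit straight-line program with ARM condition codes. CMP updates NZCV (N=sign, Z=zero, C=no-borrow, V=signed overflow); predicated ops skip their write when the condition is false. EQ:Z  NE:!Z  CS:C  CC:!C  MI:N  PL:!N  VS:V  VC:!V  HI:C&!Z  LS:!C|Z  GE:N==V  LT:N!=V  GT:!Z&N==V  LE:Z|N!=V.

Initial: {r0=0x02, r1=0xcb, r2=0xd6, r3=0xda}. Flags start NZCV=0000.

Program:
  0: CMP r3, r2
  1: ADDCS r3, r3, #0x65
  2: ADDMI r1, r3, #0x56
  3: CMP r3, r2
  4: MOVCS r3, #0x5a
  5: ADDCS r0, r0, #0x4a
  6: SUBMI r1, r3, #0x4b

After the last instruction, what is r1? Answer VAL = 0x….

0: ✓ CMP  NZCV=0010
1: ✓ ADDCS  r3←0x3f
2: · ADDMI
3: ✓ CMP  NZCV=0000
4: · MOVCS
5: · ADDCS
6: · SUBMI

VAL = 0xcb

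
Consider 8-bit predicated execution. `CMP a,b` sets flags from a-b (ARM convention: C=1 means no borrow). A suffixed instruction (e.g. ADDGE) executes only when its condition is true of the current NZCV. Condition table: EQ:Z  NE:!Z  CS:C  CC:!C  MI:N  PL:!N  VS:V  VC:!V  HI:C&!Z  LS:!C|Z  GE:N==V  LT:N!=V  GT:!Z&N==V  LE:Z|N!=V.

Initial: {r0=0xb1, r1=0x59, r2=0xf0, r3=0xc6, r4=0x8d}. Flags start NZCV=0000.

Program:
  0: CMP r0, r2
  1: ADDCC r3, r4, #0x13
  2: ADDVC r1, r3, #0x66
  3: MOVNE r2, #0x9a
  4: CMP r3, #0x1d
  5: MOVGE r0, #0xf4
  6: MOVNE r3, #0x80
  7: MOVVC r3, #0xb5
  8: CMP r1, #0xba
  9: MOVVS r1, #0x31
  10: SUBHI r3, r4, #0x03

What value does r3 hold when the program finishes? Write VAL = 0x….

VAL = 0xb5

[0] flags=1000 → (cmp)
[1] flags=1000 CC?T → r3=0xa0
[2] flags=1000 VC?T → r1=0x06
[3] flags=1000 NE?T → r2=0x9a
[4] flags=1010 → (cmp)
[5] flags=1010 GE?F → skip
[6] flags=1010 NE?T → r3=0x80
[7] flags=1010 VC?T → r3=0xb5
[8] flags=0000 → (cmp)
[9] flags=0000 VS?F → skip
[10] flags=0000 HI?F → skip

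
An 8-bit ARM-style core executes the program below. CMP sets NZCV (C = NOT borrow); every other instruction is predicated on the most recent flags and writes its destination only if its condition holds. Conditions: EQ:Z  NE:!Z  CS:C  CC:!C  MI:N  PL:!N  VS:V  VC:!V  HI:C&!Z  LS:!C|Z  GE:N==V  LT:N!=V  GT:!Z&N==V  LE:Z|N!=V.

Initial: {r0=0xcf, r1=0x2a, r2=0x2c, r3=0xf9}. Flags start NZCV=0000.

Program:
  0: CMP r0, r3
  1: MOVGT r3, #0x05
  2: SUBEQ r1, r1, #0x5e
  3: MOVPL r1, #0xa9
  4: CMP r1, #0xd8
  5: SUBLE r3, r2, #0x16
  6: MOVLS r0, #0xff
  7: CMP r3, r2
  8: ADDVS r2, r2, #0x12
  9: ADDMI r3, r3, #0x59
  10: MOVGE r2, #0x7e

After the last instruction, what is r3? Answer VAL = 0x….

0: ✓ CMP  NZCV=1000
1: · MOVGT
2: · SUBEQ
3: · MOVPL
4: ✓ CMP  NZCV=0000
5: · SUBLE
6: ✓ MOVLS  r0←0xff
7: ✓ CMP  NZCV=1010
8: · ADDVS
9: ✓ ADDMI  r3←0x52
10: · MOVGE

VAL = 0x52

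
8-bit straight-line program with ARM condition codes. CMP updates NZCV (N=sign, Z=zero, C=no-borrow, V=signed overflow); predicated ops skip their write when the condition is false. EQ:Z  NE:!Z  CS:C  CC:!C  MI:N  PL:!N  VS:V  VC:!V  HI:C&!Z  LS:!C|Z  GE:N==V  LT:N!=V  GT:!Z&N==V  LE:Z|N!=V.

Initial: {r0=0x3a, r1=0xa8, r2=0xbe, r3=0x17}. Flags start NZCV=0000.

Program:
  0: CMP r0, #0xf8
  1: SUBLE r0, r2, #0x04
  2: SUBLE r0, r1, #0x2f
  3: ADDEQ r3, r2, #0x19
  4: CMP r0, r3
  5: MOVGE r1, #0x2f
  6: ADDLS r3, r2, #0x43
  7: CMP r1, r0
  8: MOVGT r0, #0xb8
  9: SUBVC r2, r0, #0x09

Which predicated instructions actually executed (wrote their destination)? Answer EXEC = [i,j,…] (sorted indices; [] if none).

EXEC = [5,9]

0: ✓ CMP  NZCV=0000
1: · SUBLE
2: · SUBLE
3: · ADDEQ
4: ✓ CMP  NZCV=0010
5: ✓ MOVGE  r1←0x2f
6: · ADDLS
7: ✓ CMP  NZCV=1000
8: · MOVGT
9: ✓ SUBVC  r2←0x31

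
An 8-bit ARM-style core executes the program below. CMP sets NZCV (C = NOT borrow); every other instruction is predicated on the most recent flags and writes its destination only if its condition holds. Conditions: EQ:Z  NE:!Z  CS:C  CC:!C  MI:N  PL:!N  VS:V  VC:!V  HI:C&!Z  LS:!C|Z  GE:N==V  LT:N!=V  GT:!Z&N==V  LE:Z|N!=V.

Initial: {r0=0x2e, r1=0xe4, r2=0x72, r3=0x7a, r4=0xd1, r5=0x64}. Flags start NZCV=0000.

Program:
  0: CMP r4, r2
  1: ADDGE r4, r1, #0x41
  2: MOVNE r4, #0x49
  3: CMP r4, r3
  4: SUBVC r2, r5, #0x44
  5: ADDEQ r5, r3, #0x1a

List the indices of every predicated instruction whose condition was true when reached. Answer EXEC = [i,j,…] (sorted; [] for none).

0: ✓ CMP  NZCV=0011
1: · ADDGE
2: ✓ MOVNE  r4←0x49
3: ✓ CMP  NZCV=1000
4: ✓ SUBVC  r2←0x20
5: · ADDEQ

EXEC = [2,4]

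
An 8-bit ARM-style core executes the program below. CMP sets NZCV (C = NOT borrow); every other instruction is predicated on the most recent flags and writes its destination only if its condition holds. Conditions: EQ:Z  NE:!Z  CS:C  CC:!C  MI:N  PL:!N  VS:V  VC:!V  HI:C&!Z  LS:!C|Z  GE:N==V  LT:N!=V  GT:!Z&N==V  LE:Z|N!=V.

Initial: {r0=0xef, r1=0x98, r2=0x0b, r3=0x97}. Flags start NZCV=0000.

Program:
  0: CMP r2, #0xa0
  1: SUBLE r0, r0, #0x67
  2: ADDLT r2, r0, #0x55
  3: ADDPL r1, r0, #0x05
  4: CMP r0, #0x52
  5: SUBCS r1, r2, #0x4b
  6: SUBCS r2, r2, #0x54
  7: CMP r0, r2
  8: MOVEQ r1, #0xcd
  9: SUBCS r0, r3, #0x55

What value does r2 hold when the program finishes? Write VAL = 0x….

[0] flags=0000 → (cmp)
[1] flags=0000 LE?F → skip
[2] flags=0000 LT?F → skip
[3] flags=0000 PL?T → r1=0xf4
[4] flags=1010 → (cmp)
[5] flags=1010 CS?T → r1=0xc0
[6] flags=1010 CS?T → r2=0xb7
[7] flags=0010 → (cmp)
[8] flags=0010 EQ?F → skip
[9] flags=0010 CS?T → r0=0x42

VAL = 0xb7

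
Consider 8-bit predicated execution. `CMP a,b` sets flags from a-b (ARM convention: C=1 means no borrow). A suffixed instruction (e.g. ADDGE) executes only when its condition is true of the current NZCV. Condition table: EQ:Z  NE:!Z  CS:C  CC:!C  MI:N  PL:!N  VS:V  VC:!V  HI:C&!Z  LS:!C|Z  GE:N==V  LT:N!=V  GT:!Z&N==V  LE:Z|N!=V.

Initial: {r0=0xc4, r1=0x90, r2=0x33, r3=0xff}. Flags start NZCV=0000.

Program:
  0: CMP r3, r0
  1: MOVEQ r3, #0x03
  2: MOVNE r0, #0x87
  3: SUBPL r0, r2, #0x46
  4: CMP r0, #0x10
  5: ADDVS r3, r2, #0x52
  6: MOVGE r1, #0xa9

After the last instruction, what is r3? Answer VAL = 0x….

VAL = 0xff

0: ✓ CMP  NZCV=0010
1: · MOVEQ
2: ✓ MOVNE  r0←0x87
3: ✓ SUBPL  r0←0xed
4: ✓ CMP  NZCV=1010
5: · ADDVS
6: · MOVGE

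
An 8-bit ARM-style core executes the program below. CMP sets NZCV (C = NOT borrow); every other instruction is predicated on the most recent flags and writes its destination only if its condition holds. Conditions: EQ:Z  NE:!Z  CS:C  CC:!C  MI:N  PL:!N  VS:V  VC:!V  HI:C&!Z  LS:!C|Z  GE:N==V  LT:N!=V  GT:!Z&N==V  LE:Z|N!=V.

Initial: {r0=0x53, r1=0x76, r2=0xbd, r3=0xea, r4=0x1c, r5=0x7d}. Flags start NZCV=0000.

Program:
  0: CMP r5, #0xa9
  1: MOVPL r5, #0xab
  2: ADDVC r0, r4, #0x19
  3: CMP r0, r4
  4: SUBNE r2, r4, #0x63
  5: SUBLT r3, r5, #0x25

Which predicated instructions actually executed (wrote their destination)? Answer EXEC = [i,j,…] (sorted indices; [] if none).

EXEC = [4]

[0] flags=1001 → (cmp)
[1] flags=1001 PL?F → skip
[2] flags=1001 VC?F → skip
[3] flags=0010 → (cmp)
[4] flags=0010 NE?T → r2=0xb9
[5] flags=0010 LT?F → skip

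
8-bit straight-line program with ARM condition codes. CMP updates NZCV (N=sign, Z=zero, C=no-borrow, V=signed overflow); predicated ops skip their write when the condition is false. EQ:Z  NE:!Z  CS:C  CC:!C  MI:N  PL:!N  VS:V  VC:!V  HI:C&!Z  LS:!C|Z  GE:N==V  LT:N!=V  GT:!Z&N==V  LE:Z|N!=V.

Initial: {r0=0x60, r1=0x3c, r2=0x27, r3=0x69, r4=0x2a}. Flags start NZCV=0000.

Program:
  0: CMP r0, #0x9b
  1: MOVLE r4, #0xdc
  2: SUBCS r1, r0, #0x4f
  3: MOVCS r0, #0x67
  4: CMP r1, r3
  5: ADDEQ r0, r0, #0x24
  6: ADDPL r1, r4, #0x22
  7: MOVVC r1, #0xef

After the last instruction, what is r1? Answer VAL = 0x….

VAL = 0xef

0: ✓ CMP  NZCV=1001
1: · MOVLE
2: · SUBCS
3: · MOVCS
4: ✓ CMP  NZCV=1000
5: · ADDEQ
6: · ADDPL
7: ✓ MOVVC  r1←0xef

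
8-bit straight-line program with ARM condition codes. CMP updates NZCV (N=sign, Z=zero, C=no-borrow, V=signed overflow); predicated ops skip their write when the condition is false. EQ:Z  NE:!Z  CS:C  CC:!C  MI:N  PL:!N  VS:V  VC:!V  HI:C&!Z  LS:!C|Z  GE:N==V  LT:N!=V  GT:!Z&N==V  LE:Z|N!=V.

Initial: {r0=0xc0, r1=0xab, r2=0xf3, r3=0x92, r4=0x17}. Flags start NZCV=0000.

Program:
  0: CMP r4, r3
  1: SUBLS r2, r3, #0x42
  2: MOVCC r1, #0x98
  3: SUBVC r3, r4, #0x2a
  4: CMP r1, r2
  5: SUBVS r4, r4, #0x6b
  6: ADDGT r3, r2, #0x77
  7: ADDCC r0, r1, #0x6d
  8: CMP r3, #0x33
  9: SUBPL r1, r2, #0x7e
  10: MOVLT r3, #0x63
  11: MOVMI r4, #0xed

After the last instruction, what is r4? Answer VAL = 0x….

[0] flags=1001 → (cmp)
[1] flags=1001 LS?T → r2=0x50
[2] flags=1001 CC?T → r1=0x98
[3] flags=1001 VC?F → skip
[4] flags=0011 → (cmp)
[5] flags=0011 VS?T → r4=0xac
[6] flags=0011 GT?F → skip
[7] flags=0011 CC?F → skip
[8] flags=0011 → (cmp)
[9] flags=0011 PL?T → r1=0xd2
[10] flags=0011 LT?T → r3=0x63
[11] flags=0011 MI?F → skip

VAL = 0xac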